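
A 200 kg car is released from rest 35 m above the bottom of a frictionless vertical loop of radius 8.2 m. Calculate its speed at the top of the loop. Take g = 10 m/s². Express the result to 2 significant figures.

Energy conservation: mgh = ½mv_top² + mg(2r)
v_top² = 2g(h − 2r) = 2(10)(35 − 16.40) = 372.0
v_top = 19.29 m/s

v = 19 m/s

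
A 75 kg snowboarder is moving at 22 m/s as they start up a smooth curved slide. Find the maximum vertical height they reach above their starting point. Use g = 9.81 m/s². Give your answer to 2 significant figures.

h = 25 m

Setting KE at the bottom equal to PE gained: ½mv² = mgh
h = v²/(2g) = 22²/(2 × 9.81) = 24.67 m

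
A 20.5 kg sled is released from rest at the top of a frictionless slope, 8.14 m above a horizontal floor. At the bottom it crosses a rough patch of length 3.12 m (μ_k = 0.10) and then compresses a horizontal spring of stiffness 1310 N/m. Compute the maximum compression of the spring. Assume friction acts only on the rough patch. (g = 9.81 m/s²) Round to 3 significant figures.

x = 1.55 m

Initial energy: E₁ = mgh = (20.5)(9.81)(8.14) = 1637.0 J
Friction removes W_f = μ_k mg d = (0.10)(20.5)(9.81)(3.12) = 62.74 J
Energy reaching the spring: E = 1637.0 − 62.74 = 1574.2 J
At max compression ½kx² = E ⇒ x = √(2E/k) = √(2 × 1574.2/1310) = 1.550 m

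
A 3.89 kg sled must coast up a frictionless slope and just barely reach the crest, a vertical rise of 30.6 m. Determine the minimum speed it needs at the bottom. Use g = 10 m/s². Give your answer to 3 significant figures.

At the top it is momentarily at rest, so all KE converts to PE: ½mv² = mgh
v = √(2gh) = √(2 × 10 × 30.6) = 24.74 m/s

v = 24.7 m/s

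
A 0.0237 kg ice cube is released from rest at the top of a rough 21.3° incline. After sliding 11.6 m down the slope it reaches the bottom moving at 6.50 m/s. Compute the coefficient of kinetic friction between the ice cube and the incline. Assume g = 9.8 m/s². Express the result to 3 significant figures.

mgh = ½mv² + μ_k (mg cosθ) L, with h = L sinθ
mgL sinθ = 0.97868 J; ½mv² = 0.50066 J
W_f = 0.97868 − 0.50066 = 0.4780 J
μ_k = W_f/(mg cosθ · L) = 0.4780/(0.2164 × 11.6) = 0.1904

μ_k = 0.190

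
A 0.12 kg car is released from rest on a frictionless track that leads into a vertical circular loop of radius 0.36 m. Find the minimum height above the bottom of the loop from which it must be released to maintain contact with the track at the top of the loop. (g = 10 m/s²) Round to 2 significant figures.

h = 0.90 m

At the top, for minimum speed gravity alone supplies the centripetal force: mg = mv_top²/r ⇒ v_top² = gr = 3.600 m²/s²
Energy conservation from release height h to the top (height 2r): mgh = ½mv_top² + mg(2r)
h = v_top²/(2g) + 2r = r/2 + 2r = 5r/2 = 0.9000 m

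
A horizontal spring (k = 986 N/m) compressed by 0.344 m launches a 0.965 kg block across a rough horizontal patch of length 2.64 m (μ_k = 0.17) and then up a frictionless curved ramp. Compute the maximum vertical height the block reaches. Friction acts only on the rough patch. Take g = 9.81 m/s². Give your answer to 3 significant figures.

Spring energy: E₀ = ½kx² = ½(986)(0.344)² = 58.340 J
Friction: W_f = μ_k mg d = (0.17)(0.965)(9.81)(2.64) = 4.249 J
Energy at base of ramp: E = 58.340 − 4.249 = 54.091 J
At max height all remaining energy is PE: mgh = E ⇒ h = E/(mg) = 54.091/(0.965 × 9.81) = 5.714 m

h = 5.71 m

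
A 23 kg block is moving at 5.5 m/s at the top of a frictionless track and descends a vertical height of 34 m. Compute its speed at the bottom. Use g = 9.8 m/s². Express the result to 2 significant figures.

Energy conservation between the two points: ½mv₀² + mgh = ½mv²
v² = v₀² + 2gh = (5.5)² + 2(9.8)(34) = 696.65
v = √696.65 = 26.39 m/s

v = 26 m/s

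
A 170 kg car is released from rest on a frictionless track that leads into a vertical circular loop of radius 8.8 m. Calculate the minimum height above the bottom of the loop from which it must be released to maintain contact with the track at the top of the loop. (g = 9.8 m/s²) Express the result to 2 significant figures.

h = 22 m

At the top, for minimum speed gravity alone supplies the centripetal force: mg = mv_top²/r ⇒ v_top² = gr = 86.24 m²/s²
Energy conservation from release height h to the top (height 2r): mgh = ½mv_top² + mg(2r)
h = v_top²/(2g) + 2r = r/2 + 2r = 5r/2 = 22.00 m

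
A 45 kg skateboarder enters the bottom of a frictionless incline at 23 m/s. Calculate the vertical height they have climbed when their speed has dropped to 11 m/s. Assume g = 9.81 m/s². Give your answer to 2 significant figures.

Conservation of energy: ½mv₁² = ½mv₂² + mgh
h = (v₁² − v₂²)/(2g) = (23² − 11²)/(2 × 9.81) = 20.80 m

h = 21 m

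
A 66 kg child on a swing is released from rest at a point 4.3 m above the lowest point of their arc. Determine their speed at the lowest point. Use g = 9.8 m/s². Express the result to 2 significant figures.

v = 9.2 m/s

Energy conservation between the two points: mgh = ½mv²
v = √(2gh) = √(2 × 9.8 × 4.3) = √84.280 = 9.180 m/s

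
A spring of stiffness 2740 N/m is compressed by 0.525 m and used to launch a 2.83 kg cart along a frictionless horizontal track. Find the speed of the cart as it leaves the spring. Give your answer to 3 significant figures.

v = 16.3 m/s

Conservation of energy: ½kx² = ½mv²
v = x√(k/m) = 0.525 × √(2740/2.83) = 16.34 m/s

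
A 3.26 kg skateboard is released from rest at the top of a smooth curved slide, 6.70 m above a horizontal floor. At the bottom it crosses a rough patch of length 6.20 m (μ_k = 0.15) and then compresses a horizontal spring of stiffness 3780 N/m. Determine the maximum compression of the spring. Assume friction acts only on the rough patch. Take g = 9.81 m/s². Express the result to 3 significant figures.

Initial energy: E₁ = mgh = (3.26)(9.81)(6.70) = 214.27 J
Friction removes W_f = μ_k mg d = (0.15)(3.26)(9.81)(6.20) = 29.74 J
Energy reaching the spring: E = 214.27 − 29.74 = 184.53 J
At max compression ½kx² = E ⇒ x = √(2E/k) = √(2 × 184.53/3780) = 0.3125 m

x = 0.312 m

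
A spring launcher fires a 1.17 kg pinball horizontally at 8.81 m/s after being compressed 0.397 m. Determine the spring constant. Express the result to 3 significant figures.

k = 576 N/m

Spring PE at full compression equals KE at release: ½kx² = ½mv²
k = mv²/x² = (1.17)(8.81)²/(0.397)² = 576.2 N/m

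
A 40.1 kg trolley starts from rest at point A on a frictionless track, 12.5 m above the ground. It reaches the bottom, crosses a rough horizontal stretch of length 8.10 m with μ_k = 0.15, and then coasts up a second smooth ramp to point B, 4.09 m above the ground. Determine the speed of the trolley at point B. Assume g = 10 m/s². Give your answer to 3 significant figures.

Energy at A: mgh₁ = (40.1)(10)(12.5) = 5012.5 J
Friction loss: W_f = μ_k mg d = 487.2 J
At B: ½mv² + mgh₂ = mgh₁ − W_f
½mv² = 5012.5 − 487.2 − 1640.1 = 2885.2 J
v = √(2 × 2885.2/40.1) = 12.00 m/s

v = 12.0 m/s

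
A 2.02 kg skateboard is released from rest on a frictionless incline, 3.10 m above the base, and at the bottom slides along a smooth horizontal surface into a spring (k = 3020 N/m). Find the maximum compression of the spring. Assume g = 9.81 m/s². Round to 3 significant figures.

Gravitational PE at the top equals spring PE at max compression: mgh = ½kx²
x = √(2mgh/k) = √(2 × 2.02 × 9.81 × 3.10 / 3020) = 0.2017 m

x = 0.202 m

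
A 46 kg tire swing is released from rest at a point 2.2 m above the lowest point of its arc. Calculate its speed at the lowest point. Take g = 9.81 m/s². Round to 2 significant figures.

Equating total energy at the two states: mgh = ½mv²
The mass cancels from both sides.
v = √(2gh) = √(2 × 9.81 × 2.2) = √43.164 = 6.570 m/s

v = 6.6 m/s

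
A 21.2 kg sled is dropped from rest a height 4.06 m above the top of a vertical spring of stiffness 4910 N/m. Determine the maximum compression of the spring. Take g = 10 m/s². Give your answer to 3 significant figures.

x = 0.637 m

Take the reference level at the top of the uncompressed spring. At max compression the sled has fallen H + x and is momentarily at rest:
mg(H + x) = ½kx²
½(4910)x² − (21.2)(10)x − (21.2)(10)(4.06) = 0
2455x² − 212.0x − 860.7 = 0
x = [212.0 + √(44944 + 8.4523e+06)]/(2 × 2455) = 0.6369 m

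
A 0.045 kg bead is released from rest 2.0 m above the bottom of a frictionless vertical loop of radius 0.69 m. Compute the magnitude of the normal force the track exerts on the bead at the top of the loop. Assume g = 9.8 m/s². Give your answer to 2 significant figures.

N = 0.35 N

Energy from release to top (height 2r): mgh = ½mv_top² + mg(2r)
v_top² = 2g(h − 2r) = 2(9.8)(2.0 − 1.380) = 12.152 m²/s²
At the top, both N and weight point toward the centre: N + mg = mv_top²/r
N = m(v_top²/r − g) = 0.045(12.152/0.69 − 9.8) = 0.3515 N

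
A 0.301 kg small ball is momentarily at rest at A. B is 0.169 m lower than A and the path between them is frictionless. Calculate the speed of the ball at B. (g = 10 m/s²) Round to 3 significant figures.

Equating total energy at the two states: mgh = ½mv²
v = √(2gh) = √(2 × 10 × 0.169) = √3.3800 = 1.838 m/s

v = 1.84 m/s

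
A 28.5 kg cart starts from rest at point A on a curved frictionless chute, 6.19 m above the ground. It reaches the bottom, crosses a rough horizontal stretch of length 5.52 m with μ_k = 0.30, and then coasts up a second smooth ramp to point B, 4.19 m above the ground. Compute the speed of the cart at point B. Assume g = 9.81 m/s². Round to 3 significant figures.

Energy at A: mgh₁ = (28.5)(9.81)(6.19) = 1730.6 J
Friction loss: W_f = μ_k mg d = 463.0 J
At B: ½mv² + mgh₂ = mgh₁ − W_f
½mv² = 1730.6 − 463.0 − 1171.5 = 96.177 J
v = √(2 × 96.177/28.5) = 2.598 m/s

v = 2.60 m/s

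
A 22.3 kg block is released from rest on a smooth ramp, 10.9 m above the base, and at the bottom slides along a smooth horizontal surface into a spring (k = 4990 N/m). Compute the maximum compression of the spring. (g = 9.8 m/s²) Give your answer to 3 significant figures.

Gravitational PE at the top equals spring PE at max compression: mgh = ½kx²
x = √(2mgh/k) = √(2 × 22.3 × 9.8 × 10.9 / 4990) = 0.9771 m

x = 0.977 m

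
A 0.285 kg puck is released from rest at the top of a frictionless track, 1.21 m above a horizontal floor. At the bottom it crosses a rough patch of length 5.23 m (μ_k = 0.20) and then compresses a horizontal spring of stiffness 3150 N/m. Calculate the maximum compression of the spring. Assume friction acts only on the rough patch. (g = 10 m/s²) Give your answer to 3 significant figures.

x = 0.0172 m

Initial energy: E₁ = mgh = (0.285)(10)(1.21) = 3.4485 J
Friction removes W_f = μ_k mg d = (0.20)(0.285)(10)(5.23) = 2.981 J
Energy reaching the spring: E = 3.4485 − 2.981 = 0.46740 J
At max compression ½kx² = E ⇒ x = √(2E/k) = √(2 × 0.46740/3150) = 0.01723 m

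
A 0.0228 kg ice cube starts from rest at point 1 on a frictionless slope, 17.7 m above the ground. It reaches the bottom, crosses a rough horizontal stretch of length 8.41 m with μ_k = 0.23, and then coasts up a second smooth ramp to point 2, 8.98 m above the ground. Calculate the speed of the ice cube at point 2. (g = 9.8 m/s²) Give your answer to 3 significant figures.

Energy at 1: mgh₁ = (0.0228)(9.8)(17.7) = 3.9549 J
Friction loss: W_f = μ_k mg d = 0.4322 J
At 2: ½mv² + mgh₂ = mgh₁ − W_f
½mv² = 3.9549 − 0.4322 − 2.0065 = 1.5162 J
v = √(2 × 1.5162/0.0228) = 11.53 m/s

v = 11.5 m/s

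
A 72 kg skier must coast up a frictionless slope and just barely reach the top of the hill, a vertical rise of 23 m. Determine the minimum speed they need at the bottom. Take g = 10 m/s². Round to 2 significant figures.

At the top they are momentarily at rest, so all KE converts to PE: ½mv² = mgh
v = √(2gh) = √(2 × 10 × 23) = 21.45 m/s

v = 21 m/s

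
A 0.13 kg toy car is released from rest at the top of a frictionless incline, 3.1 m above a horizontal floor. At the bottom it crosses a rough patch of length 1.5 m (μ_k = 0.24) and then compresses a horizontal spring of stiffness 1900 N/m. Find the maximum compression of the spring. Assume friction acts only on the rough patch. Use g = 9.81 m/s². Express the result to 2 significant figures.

Initial energy: E₁ = mgh = (0.13)(9.81)(3.1) = 3.9534 J
Friction removes W_f = μ_k mg d = (0.24)(0.13)(9.81)(1.5) = 0.4591 J
Energy reaching the spring: E = 3.9534 − 0.4591 = 3.4943 J
At max compression ½kx² = E ⇒ x = √(2E/k) = √(2 × 3.4943/1900) = 0.06065 m

x = 0.061 m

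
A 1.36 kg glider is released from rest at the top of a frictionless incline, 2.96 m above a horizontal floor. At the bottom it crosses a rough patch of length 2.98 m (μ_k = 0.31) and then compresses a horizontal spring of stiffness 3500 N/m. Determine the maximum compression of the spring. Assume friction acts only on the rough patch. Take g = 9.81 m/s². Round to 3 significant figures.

Initial energy: E₁ = mgh = (1.36)(9.81)(2.96) = 39.491 J
Friction removes W_f = μ_k mg d = (0.31)(1.36)(9.81)(2.98) = 12.32 J
Energy reaching the spring: E = 39.491 − 12.32 = 27.166 J
At max compression ½kx² = E ⇒ x = √(2E/k) = √(2 × 27.166/3500) = 0.1246 m

x = 0.125 m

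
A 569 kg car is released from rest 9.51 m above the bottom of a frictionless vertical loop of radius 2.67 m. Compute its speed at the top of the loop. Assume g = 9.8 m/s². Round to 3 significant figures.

Energy conservation: mgh = ½mv_top² + mg(2r)
v_top² = 2g(h − 2r) = 2(9.8)(9.51 − 5.340) = 81.73
v_top = 9.041 m/s

v = 9.04 m/s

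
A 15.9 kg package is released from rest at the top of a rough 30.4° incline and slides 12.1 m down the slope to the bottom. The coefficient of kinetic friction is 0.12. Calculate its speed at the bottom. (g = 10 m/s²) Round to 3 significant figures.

Work–energy: mg(L sinθ) − μ_k(mg cosθ)L = ½mv²
mgh = mgL sinθ = (15.9)(10)(12.1)sin30.4° = 973.56 J
W_f = μ_k mg cosθ · L = (0.12)(15.9)(10)cos30.4°·12.1 = 199.1 J
½mv² = 973.56 − 199.1 = 774.43 J
v = √(2 × 774.43/15.9) = 9.870 m/s

v = 9.87 m/s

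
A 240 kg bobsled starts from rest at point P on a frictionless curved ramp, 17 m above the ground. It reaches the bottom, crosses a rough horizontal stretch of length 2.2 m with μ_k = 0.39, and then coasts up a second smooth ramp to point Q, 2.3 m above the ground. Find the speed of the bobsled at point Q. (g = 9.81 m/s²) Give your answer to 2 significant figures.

Energy at P: mgh₁ = (240)(9.81)(17) = 40025 J
Friction loss: W_f = μ_k mg d = 2020 J
At Q: ½mv² + mgh₂ = mgh₁ − W_f
½mv² = 40025 − 2020 − 5415.1 = 32590 J
v = √(2 × 32590/240) = 16.48 m/s

v = 16 m/s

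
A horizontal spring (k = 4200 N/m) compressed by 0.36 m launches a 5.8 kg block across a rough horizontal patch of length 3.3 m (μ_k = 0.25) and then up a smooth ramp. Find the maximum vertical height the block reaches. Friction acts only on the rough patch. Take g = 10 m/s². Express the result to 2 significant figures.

Spring energy: E₀ = ½kx² = ½(4200)(0.36)² = 272.16 J
Friction: W_f = μ_k mg d = (0.25)(5.8)(10)(3.3) = 47.85 J
Energy at base of ramp: E = 272.16 − 47.85 = 224.31 J
At max height all remaining energy is PE: mgh = E ⇒ h = E/(mg) = 224.31/(5.8 × 10) = 3.867 m

h = 3.9 m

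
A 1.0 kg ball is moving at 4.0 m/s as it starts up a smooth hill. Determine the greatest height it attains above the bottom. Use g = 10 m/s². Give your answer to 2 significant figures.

Setting KE at the bottom equal to PE gained: ½mv² = mgh
h = v²/(2g) = 4.0²/(2 × 10) = 0.8000 m

h = 0.80 m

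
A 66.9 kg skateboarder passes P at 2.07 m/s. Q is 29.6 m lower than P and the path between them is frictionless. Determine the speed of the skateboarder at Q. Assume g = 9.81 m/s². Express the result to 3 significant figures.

Energy conservation between the two points: ½mv₀² + mgh = ½mv²
v² = v₀² + 2gh = (2.07)² + 2(9.81)(29.6) = 585.04
v = √585.04 = 24.19 m/s

v = 24.2 m/s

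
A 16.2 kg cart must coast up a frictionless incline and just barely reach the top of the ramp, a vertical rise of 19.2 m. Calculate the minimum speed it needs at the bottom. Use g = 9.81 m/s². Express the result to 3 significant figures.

v = 19.4 m/s

At the top it is momentarily at rest, so all KE converts to PE: ½mv² = mgh
v = √(2gh) = √(2 × 9.81 × 19.2) = 19.41 m/s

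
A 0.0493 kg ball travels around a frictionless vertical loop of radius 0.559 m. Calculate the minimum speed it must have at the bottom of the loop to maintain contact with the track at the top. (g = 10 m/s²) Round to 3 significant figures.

v = 5.29 m/s

At the top: mg = mv_top²/r ⇒ v_top² = gr = 5.590 m²/s²
Energy from bottom to top (height 2r): ½mv_bot² = ½mv_top² + mg(2r)
v_bot² = gr + 4gr = 5gr = 27.95
v_bot = √(5gr) = 5.287 m/s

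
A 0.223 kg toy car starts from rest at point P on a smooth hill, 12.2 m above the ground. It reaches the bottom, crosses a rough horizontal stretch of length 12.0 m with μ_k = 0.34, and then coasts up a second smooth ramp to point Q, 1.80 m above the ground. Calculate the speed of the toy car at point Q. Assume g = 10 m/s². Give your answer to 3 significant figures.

v = 11.2 m/s

Energy at P: mgh₁ = (0.223)(10)(12.2) = 27.206 J
Friction loss: W_f = μ_k mg d = 9.098 J
At Q: ½mv² + mgh₂ = mgh₁ − W_f
½mv² = 27.206 − 9.098 − 4.0140 = 14.094 J
v = √(2 × 14.094/0.223) = 11.24 m/s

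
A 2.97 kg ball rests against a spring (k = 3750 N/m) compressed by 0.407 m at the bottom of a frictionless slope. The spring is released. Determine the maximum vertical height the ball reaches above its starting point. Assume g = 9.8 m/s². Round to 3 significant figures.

h = 10.7 m

All spring PE becomes gravitational PE at the highest point: ½kx² = mgh
h = kx²/(2mg) = (3750)(0.407)²/(2 × 2.97 × 9.8) = 10.67 m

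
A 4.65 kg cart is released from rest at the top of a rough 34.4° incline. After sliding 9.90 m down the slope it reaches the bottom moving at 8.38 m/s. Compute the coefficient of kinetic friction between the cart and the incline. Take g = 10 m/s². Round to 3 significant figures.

Energy balance down the incline: mg L sinθ − ½mv² = μ_k (mg cosθ) L
mgL sinθ = 260.08 J; ½mv² = 163.27 J
W_f = 260.08 − 163.27 = 96.81 J
μ_k = W_f/(mg cosθ · L) = 96.81/(38.37 × 9.90) = 0.2549

μ_k = 0.255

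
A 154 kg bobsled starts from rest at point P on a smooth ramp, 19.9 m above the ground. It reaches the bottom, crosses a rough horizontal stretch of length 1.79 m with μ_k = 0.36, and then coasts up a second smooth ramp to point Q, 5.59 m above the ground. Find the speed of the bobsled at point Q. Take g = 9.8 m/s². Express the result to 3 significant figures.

Energy at P: mgh₁ = (154)(9.8)(19.9) = 30033 J
Friction loss: W_f = μ_k mg d = 972.5 J
At Q: ½mv² + mgh₂ = mgh₁ − W_f
½mv² = 30033 − 972.5 − 8436.4 = 20624 J
v = √(2 × 20624/154) = 16.37 m/s

v = 16.4 m/s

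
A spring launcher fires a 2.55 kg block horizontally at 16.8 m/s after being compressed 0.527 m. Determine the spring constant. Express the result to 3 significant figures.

k = 2590 N/m

Energy stored in the spring equals the launch KE: ½kx² = ½mv²
k = mv²/x² = (2.55)(16.8)²/(0.527)² = 2591 N/m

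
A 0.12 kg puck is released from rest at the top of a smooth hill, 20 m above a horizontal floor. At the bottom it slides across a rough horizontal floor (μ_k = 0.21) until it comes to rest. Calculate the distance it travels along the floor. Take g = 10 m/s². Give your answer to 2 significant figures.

d = 95 m

Energy at the top = energy at the end + work done against friction:
At rest all PE has been dissipated by friction: mgh = μ_k m g d
d = h/μ_k = 20/0.21 = 95.24 m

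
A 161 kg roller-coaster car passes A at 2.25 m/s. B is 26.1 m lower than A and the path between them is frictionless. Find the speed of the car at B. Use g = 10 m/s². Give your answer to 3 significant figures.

v = 23.0 m/s

Equating total energy at the two states: ½mv₀² + mgh = ½mv²
v² = v₀² + 2gh = (2.25)² + 2(10)(26.1) = 527.06
v = √527.06 = 22.96 m/s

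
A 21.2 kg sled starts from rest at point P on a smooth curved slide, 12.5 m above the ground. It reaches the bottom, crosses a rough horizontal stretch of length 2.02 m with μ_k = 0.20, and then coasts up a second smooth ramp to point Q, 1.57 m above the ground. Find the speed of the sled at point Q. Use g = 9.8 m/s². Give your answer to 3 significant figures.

Energy at P: mgh₁ = (21.2)(9.8)(12.5) = 2597.0 J
Friction loss: W_f = μ_k mg d = 83.94 J
At Q: ½mv² + mgh₂ = mgh₁ − W_f
½mv² = 2597.0 − 83.94 − 326.18 = 2186.9 J
v = √(2 × 2186.9/21.2) = 14.36 m/s

v = 14.4 m/s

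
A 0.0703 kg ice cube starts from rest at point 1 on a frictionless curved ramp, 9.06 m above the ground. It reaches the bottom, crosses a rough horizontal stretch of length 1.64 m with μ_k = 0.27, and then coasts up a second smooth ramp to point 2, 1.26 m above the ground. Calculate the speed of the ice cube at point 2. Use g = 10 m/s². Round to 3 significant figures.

Energy at 1: mgh₁ = (0.0703)(10)(9.06) = 6.3692 J
Friction loss: W_f = μ_k mg d = 0.3113 J
At 2: ½mv² + mgh₂ = mgh₁ − W_f
½mv² = 6.3692 − 0.3113 − 0.88578 = 5.1721 J
v = √(2 × 5.1721/0.0703) = 12.13 m/s

v = 12.1 m/s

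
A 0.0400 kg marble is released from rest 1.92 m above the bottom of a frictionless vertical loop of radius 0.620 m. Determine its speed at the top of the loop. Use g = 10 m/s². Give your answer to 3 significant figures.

v = 3.69 m/s

Energy conservation: mgh = ½mv_top² + mg(2r)
v_top² = 2g(h − 2r) = 2(10)(1.92 − 1.240) = 13.60
v_top = 3.688 m/s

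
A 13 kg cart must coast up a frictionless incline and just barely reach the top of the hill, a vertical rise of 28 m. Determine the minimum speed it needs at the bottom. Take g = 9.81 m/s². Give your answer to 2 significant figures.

At the top it is momentarily at rest, so all KE converts to PE: ½mv² = mgh
v = √(2gh) = √(2 × 9.81 × 28) = 23.44 m/s

v = 23 m/s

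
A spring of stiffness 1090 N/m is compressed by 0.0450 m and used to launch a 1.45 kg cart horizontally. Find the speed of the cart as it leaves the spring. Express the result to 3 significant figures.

v = 1.23 m/s

Spring PE converts entirely to kinetic energy: ½kx² = ½mv²
v = x√(k/m) = 0.0450 × √(1090/1.45) = 1.234 m/s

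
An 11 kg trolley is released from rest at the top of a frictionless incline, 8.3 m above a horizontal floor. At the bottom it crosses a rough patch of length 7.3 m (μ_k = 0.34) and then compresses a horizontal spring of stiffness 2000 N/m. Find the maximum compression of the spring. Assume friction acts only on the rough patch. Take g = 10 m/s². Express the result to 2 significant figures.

Initial energy: E₁ = mgh = (11)(10)(8.3) = 913.00 J
Friction removes W_f = μ_k mg d = (0.34)(11)(10)(7.3) = 273.0 J
Energy reaching the spring: E = 913.00 − 273.0 = 639.98 J
At max compression ½kx² = E ⇒ x = √(2E/k) = √(2 × 639.98/2000) = 0.8000 m

x = 0.80 m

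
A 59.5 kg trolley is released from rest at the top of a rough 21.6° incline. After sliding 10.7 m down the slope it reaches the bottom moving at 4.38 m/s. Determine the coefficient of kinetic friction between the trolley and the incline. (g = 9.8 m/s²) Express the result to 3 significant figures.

Energy balance down the incline: mg L sinθ − ½mv² = μ_k (mg cosθ) L
mgL sinθ = 2296.8 J; ½mv² = 570.74 J
W_f = 2296.8 − 570.74 = 1726 J
μ_k = W_f/(mg cosθ · L) = 1726/(542.2 × 10.7) = 0.2975

μ_k = 0.298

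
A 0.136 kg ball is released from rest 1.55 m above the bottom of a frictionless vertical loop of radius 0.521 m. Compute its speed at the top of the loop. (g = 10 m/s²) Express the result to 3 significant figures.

v = 3.19 m/s

Energy conservation: mgh = ½mv_top² + mg(2r)
v_top² = 2g(h − 2r) = 2(10)(1.55 − 1.042) = 10.16
v_top = 3.187 m/s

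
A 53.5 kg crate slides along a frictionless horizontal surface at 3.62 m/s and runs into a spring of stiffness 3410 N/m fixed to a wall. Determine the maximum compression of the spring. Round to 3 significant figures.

At max compression the crate is momentarily at rest: ½mv² = ½kx²
x = v√(m/k) = 3.62 × √(53.5/3410) = 0.4534 m

x = 0.453 m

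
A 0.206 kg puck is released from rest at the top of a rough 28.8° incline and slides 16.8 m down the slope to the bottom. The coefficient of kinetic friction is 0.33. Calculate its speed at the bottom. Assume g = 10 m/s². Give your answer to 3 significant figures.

v = 8.04 m/s

Work–energy: mg(L sinθ) − μ_k(mg cosθ)L = ½mv²
mgh = mgL sinθ = (0.206)(10)(16.8)sin28.8° = 16.673 J
W_f = μ_k mg cosθ · L = (0.33)(0.206)(10)cos28.8°·16.8 = 10.01 J
½mv² = 16.673 − 10.01 = 6.6645 J
v = √(2 × 6.6645/0.206) = 8.044 m/s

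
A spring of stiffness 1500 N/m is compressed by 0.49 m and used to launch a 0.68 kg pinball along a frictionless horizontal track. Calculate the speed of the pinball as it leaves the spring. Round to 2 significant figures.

The pinball leaves the spring when the spring is at natural length, so ½kx² = ½mv²
v = x√(k/m) = 0.49 × √(1500/0.68) = 23.01 m/s

v = 23 m/s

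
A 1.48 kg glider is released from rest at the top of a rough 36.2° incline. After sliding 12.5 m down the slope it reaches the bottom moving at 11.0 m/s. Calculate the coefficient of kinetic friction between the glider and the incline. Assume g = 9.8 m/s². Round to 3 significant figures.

Energy balance down the incline: mg L sinθ − ½mv² = μ_k (mg cosθ) L
mgL sinθ = 107.08 J; ½mv² = 89.540 J
W_f = 107.08 − 89.540 = 17.54 J
μ_k = W_f/(mg cosθ · L) = 17.54/(11.70 × 12.5) = 0.1199

μ_k = 0.120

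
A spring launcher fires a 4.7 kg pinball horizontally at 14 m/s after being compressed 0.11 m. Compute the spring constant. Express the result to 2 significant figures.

k = 76000 N/m

Spring PE at full compression equals KE at release: ½kx² = ½mv²
k = mv²/x² = (4.7)(14)²/(0.11)² = 76132 N/m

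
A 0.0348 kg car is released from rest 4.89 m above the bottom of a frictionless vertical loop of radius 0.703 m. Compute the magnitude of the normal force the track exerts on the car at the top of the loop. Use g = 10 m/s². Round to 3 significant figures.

N = 3.10 N

Energy from release to top (height 2r): mgh = ½mv_top² + mg(2r)
v_top² = 2g(h − 2r) = 2(10)(4.89 − 1.406) = 69.680 m²/s²
At the top, both N and weight point toward the centre: N + mg = mv_top²/r
N = m(v_top²/r − g) = 0.0348(69.680/0.703 − 10) = 3.101 N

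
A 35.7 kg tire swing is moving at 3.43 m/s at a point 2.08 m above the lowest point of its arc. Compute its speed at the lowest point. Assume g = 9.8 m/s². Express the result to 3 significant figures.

Energy conservation between the two points: ½mv₀² + mgh = ½mv²
v² = v₀² + 2gh = (3.43)² + 2(9.8)(2.08) = 52.533
v = √52.533 = 7.248 m/s

v = 7.25 m/s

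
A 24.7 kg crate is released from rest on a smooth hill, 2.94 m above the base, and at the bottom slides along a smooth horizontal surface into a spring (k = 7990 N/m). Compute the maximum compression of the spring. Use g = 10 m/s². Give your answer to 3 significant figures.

x = 0.426 m

At max compression the crate is momentarily at rest: mgh = ½kx²
x = √(2mgh/k) = √(2 × 24.7 × 10 × 2.94 / 7990) = 0.4263 m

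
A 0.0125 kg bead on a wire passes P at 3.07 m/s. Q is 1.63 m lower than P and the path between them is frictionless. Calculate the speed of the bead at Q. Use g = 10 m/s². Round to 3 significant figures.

v = 6.48 m/s

Equating total energy at the two states: ½mv₀² + mgh = ½mv²
The mass cancels from both sides.
v² = v₀² + 2gh = (3.07)² + 2(10)(1.63) = 42.025
v = √42.025 = 6.483 m/s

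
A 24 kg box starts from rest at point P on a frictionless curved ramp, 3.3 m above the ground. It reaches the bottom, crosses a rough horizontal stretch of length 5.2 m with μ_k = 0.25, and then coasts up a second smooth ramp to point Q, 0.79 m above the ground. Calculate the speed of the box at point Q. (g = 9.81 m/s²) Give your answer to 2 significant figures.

Energy at P: mgh₁ = (24)(9.81)(3.3) = 776.95 J
Friction loss: W_f = μ_k mg d = 306.1 J
At Q: ½mv² + mgh₂ = mgh₁ − W_f
½mv² = 776.95 − 306.1 − 186.00 = 284.88 J
v = √(2 × 284.88/24) = 4.872 m/s

v = 4.9 m/s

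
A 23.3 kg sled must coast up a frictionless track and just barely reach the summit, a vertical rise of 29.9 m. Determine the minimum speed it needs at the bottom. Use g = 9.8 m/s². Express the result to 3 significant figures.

At the top it is momentarily at rest, so all KE converts to PE: ½mv² = mgh
v = √(2gh) = √(2 × 9.8 × 29.9) = 24.21 m/s

v = 24.2 m/s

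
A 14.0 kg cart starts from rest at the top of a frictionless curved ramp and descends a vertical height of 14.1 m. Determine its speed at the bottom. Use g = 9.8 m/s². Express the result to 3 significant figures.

v = 16.6 m/s

Mechanical energy is conserved (no friction): mgh = ½mv²
v = √(2gh) = √(2 × 9.8 × 14.1) = √276.36 = 16.62 m/s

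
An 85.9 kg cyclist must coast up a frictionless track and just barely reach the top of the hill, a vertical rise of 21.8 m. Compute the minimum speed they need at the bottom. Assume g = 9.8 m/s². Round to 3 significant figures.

At the top they are momentarily at rest, so all KE converts to PE: ½mv² = mgh
v = √(2gh) = √(2 × 9.8 × 21.8) = 20.67 m/s

v = 20.7 m/s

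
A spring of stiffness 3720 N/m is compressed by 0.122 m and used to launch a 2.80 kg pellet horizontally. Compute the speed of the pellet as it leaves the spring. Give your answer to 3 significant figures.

The pellet leaves the spring when the spring is at natural length, so ½kx² = ½mv²
v = x√(k/m) = 0.122 × √(3720/2.80) = 4.447 m/s

v = 4.45 m/s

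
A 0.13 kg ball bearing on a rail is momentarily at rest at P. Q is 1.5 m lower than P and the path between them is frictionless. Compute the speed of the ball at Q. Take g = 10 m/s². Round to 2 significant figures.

By conservation of mechanical energy, mgh = ½mv²
v = √(2gh) = √(2 × 10 × 1.5) = √30.000 = 5.477 m/s

v = 5.5 m/s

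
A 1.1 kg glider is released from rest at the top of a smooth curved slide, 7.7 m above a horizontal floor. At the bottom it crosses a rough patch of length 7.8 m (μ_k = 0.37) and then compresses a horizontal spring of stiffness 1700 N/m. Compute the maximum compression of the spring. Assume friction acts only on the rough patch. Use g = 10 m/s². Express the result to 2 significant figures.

x = 0.25 m

Initial energy: E₁ = mgh = (1.1)(10)(7.7) = 84.700 J
Friction removes W_f = μ_k mg d = (0.37)(1.1)(10)(7.8) = 31.75 J
Energy reaching the spring: E = 84.700 − 31.75 = 52.954 J
At max compression ½kx² = E ⇒ x = √(2E/k) = √(2 × 52.954/1700) = 0.2496 m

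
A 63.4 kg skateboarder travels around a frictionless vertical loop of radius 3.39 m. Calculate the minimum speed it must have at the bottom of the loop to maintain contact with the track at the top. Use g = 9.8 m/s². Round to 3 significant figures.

v = 12.9 m/s

At the top: mg = mv_top²/r ⇒ v_top² = gr = 33.22 m²/s²
Energy from bottom to top (height 2r): ½mv_bot² = ½mv_top² + mg(2r)
v_bot² = gr + 4gr = 5gr = 166.1
v_bot = √(5gr) = 12.89 m/s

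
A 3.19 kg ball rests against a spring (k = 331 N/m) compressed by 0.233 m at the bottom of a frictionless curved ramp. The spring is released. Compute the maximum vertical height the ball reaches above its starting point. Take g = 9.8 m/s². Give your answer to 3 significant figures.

h = 0.287 m

At maximum height the ball is at rest, so ½kx² = mgh
h = kx²/(2mg) = (331)(0.233)²/(2 × 3.19 × 9.8) = 0.2874 m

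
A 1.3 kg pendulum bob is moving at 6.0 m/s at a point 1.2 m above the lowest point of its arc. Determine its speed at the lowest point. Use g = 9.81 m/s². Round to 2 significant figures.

v = 7.7 m/s

Mechanical energy is conserved (no friction): ½mv₀² + mgh = ½mv²
v² = v₀² + 2gh = (6.0)² + 2(9.81)(1.2) = 59.544
v = √59.544 = 7.716 m/s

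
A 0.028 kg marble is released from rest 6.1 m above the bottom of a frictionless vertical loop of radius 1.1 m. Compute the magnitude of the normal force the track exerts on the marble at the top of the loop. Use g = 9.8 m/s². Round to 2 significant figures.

Energy from release to top (height 2r): mgh = ½mv_top² + mg(2r)
v_top² = 2g(h − 2r) = 2(9.8)(6.1 − 2.200) = 76.440 m²/s²
At the top, both N and weight point toward the centre: N + mg = mv_top²/r
N = m(v_top²/r − g) = 0.028(76.440/1.1 − 9.8) = 1.671 N

N = 1.7 N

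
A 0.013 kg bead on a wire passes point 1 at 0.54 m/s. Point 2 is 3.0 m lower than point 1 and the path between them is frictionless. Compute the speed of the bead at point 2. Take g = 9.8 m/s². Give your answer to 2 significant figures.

v = 7.7 m/s

Energy conservation between the two points: ½mv₀² + mgh = ½mv²
v² = v₀² + 2gh = (0.54)² + 2(9.8)(3.0) = 59.092
v = √59.092 = 7.687 m/s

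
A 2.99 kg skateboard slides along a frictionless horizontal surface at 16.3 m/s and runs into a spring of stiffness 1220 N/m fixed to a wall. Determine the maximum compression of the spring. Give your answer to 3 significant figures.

Conservation of energy between contact and max compression: ½mv² = ½kx²
x = v√(m/k) = 16.3 × √(2.99/1220) = 0.8069 m

x = 0.807 m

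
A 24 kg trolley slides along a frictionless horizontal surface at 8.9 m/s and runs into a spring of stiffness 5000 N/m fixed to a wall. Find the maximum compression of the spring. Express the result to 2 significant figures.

x = 0.62 m

At max compression the trolley is momentarily at rest: ½mv² = ½kx²
x = v√(m/k) = 8.9 × √(24/5000) = 0.6166 m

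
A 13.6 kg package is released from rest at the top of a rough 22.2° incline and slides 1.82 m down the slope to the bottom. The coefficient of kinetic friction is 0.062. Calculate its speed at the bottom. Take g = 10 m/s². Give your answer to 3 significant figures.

v = 3.42 m/s

Work–energy: mg(L sinθ) − μ_k(mg cosθ)L = ½mv²
mgh = mgL sinθ = (13.6)(10)(1.82)sin22.2° = 93.523 J
W_f = μ_k mg cosθ · L = (0.062)(13.6)(10)cos22.2°·1.82 = 14.21 J
½mv² = 93.523 − 14.21 = 79.315 J
v = √(2 × 79.315/13.6) = 3.415 m/s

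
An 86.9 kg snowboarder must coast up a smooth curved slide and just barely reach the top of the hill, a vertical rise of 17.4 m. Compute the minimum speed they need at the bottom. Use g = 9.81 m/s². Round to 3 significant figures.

At the top they are momentarily at rest, so all KE converts to PE: ½mv² = mgh
v = √(2gh) = √(2 × 9.81 × 17.4) = 18.48 m/s

v = 18.5 m/s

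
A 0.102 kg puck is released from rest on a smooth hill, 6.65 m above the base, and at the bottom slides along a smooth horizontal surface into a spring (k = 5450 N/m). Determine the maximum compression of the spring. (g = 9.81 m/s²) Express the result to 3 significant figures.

At max compression the puck is momentarily at rest: mgh = ½kx²
x = √(2mgh/k) = √(2 × 0.102 × 9.81 × 6.65 / 5450) = 0.04942 m

x = 0.0494 m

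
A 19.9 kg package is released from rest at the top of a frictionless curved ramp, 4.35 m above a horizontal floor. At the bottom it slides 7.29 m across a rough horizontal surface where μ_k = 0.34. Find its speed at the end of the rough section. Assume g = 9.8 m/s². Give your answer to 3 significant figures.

Energy at the top = energy at the end + work done against friction:
mgh = ½mv² + μ_k m g d
W_f = μ_k mg d = (0.34)(19.9)(9.8)(7.29) = 483.4 J
½mv² = mgh − W_f = 848.34 − 483.4 = 364.96 J
v = √(2 × 364.96/19.9) = 6.056 m/s

v = 6.06 m/s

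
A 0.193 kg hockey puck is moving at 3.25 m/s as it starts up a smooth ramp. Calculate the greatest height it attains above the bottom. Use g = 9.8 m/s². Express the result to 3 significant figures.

By energy conservation, ½mv² = mgh
h = v²/(2g) = 3.25²/(2 × 9.8) = 0.5389 m

h = 0.539 m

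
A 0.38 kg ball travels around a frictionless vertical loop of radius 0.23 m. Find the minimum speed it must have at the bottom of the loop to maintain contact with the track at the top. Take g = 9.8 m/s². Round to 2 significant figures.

v = 3.4 m/s

At the top: mg = mv_top²/r ⇒ v_top² = gr = 2.254 m²/s²
Energy from bottom to top (height 2r): ½mv_bot² = ½mv_top² + mg(2r)
v_bot² = gr + 4gr = 5gr = 11.27
v_bot = √(5gr) = 3.357 m/s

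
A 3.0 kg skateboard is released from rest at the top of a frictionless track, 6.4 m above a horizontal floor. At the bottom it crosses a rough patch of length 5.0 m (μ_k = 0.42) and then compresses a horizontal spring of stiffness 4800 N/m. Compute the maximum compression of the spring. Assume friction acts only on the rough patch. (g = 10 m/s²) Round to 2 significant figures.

Initial energy: E₁ = mgh = (3.0)(10)(6.4) = 192.00 J
Friction removes W_f = μ_k mg d = (0.42)(3.0)(10)(5.0) = 63.00 J
Energy reaching the spring: E = 192.00 − 63.00 = 129.00 J
At max compression ½kx² = E ⇒ x = √(2E/k) = √(2 × 129.00/4800) = 0.2318 m

x = 0.23 m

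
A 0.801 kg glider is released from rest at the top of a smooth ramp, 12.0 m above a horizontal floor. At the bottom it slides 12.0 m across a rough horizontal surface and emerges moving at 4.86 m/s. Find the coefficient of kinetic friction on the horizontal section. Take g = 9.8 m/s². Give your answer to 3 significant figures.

Applying the work–energy principle:
mgh = ½mv² + μ_k m g d
mgh = 94.198 J; ½mv² = 9.4596 J
W_f = 94.198 − 9.4596 = 84.74 J
μ_k = W_f/(mg·d) = 84.74/(7.850 × 12.0) = 0.8996

μ_k = 0.900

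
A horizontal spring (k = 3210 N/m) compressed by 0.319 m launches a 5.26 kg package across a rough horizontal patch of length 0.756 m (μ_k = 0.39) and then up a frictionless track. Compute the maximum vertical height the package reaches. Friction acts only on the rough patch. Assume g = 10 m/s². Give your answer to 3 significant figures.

Spring energy: E₀ = ½kx² = ½(3210)(0.319)² = 163.33 J
Friction: W_f = μ_k mg d = (0.39)(5.26)(10)(0.756) = 15.51 J
Energy at base of ramp: E = 163.33 − 15.51 = 147.82 J
At max height all remaining energy is PE: mgh = E ⇒ h = E/(mg) = 147.82/(5.26 × 10) = 2.810 m

h = 2.81 m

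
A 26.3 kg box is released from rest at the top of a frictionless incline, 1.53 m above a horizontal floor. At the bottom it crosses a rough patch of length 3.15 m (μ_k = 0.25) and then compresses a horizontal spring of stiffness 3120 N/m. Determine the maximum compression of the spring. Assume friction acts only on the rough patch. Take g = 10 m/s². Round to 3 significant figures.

Initial energy: E₁ = mgh = (26.3)(10)(1.53) = 402.39 J
Friction removes W_f = μ_k mg d = (0.25)(26.3)(10)(3.15) = 207.1 J
Energy reaching the spring: E = 402.39 − 207.1 = 195.28 J
At max compression ½kx² = E ⇒ x = √(2E/k) = √(2 × 195.28/3120) = 0.3538 m

x = 0.354 m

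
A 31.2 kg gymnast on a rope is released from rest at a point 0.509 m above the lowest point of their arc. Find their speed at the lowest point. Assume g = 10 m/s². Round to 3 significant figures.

v = 3.19 m/s

By conservation of mechanical energy, mgh = ½mv²
v = √(2gh) = √(2 × 10 × 0.509) = √10.180 = 3.191 m/s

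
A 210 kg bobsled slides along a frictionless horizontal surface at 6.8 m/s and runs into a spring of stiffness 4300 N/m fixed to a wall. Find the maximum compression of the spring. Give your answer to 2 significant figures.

Conservation of energy between contact and max compression: ½mv² = ½kx²
x = v√(m/k) = 6.8 × √(210/4300) = 1.503 m

x = 1.5 m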